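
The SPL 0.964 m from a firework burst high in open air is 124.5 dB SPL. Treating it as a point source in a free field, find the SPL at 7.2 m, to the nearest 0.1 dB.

For a point source in a free field, ΔL = −20·log₁₀(d₂/d₁).
ΔL = −20·log₁₀(7.2/0.964) = -17.47 dB, so L₂ = 124.5 + (-17.47) = 107.0 dB SPL.

107.0 dB SPL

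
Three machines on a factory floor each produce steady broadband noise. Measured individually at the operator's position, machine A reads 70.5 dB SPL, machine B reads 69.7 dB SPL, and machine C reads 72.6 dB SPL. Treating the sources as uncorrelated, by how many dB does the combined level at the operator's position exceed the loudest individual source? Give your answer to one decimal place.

3.3 dB

Incoherent sources sum as intensities:
L_total = 10·log₁₀(10^(70.5/10) + 10^(69.7/10) + 10^(72.6/10)) = 75.88 dB SPL.
Excess over the loudest (72.6 dB): 75.88 − 72.6 = 3.3 dB.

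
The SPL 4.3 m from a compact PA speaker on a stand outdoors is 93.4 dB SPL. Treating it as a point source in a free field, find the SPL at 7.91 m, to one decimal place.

88.1 dB SPL

Inverse-square spreading gives ΔL = −20·log₁₀(d₂/d₁).
ΔL = −20·log₁₀(7.91/4.3) = -5.29 dB, so L₂ = 93.4 + (-5.29) = 88.1 dB SPL.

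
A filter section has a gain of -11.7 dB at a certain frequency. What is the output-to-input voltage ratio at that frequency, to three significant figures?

Voltage ratio = 10^(dB/20).
10^(-11.7/20) = 10^(-0.5850) = 0.260.

0.260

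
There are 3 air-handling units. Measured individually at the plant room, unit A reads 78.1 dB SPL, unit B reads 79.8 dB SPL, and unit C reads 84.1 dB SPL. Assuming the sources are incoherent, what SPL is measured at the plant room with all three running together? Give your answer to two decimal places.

86.20 dB SPL

Add the sources as powers (linear), then convert back to dB:
L_total = 10·log₁₀(10^(78.1/10) + 10^(79.8/10) + 10^(84.1/10)) = 10·log₁₀(417100000) = 86.20 dB SPL.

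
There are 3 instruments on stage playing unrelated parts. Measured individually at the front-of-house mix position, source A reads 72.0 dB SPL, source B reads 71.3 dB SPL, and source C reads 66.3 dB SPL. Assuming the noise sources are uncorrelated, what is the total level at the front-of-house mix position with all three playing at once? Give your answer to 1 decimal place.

75.3 dB SPL

Add the sources as powers (linear), then convert back to dB:
L_total = 10·log₁₀(10^(72.0/10) + 10^(71.3/10) + 10^(66.3/10)) = 10·log₁₀(33600000) = 75.3 dB SPL.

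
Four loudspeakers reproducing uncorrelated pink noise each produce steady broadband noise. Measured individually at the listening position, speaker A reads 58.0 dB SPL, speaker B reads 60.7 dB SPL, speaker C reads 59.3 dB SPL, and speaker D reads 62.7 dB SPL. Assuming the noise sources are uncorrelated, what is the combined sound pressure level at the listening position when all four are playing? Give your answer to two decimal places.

66.55 dB SPL

Add the sources as powers (linear), then convert back to dB:
L_total = 10·log₁₀(10^(58.0/10) + 10^(60.7/10) + 10^(59.3/10) + 10^(62.7/10)) = 10·log₁₀(4519000) = 66.55 dB SPL.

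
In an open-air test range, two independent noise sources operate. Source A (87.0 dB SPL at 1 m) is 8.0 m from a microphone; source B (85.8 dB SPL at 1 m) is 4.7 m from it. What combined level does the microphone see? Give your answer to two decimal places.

At the listener: L_A = 87.0 − 20·log₁₀(8.0) = 68.938 dB; L_B = 85.8 − 20·log₁₀(4.7) = 72.358 dB.
Combined: 10·log₁₀(10^(68.938/10)+10^(72.358/10)) = 73.99 dB SPL.

73.99 dB SPL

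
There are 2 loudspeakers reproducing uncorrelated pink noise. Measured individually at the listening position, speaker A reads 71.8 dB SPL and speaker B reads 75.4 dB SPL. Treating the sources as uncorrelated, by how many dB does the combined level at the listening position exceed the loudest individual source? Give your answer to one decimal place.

1.6 dB

Add the sources as powers (linear), then convert back to dB:
L_total = 10·log₁₀(10^(71.8/10) + 10^(75.4/10)) = 76.97 dB SPL.
Excess over the loudest (75.4 dB): 76.97 − 75.4 = 1.6 dB.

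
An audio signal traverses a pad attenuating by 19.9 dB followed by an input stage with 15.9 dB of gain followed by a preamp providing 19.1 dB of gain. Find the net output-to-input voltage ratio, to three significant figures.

5.69

Net gain = (−19.9) + 15.9 + 19.1 = 15.1 dB.
Voltage ratio = 10^(15.1/20) = 5.69.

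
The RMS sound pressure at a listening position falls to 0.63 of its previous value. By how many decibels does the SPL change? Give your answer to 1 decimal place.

-4.0 dB

Sound pressure is an amplitude quantity: ΔL = 20·log₁₀(p₂/p₁).
20·log₁₀(0.63) = -4.0 dB.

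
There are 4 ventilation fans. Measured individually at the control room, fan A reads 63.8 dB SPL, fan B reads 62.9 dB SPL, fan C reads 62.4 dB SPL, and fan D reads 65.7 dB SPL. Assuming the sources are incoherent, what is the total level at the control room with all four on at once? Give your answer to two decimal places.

Add the sources as powers (linear), then convert back to dB:
L_total = 10·log₁₀(10^(63.8/10) + 10^(62.9/10) + 10^(62.4/10) + 10^(65.7/10)) = 10·log₁₀(9802000) = 69.91 dB SPL.

69.91 dB SPL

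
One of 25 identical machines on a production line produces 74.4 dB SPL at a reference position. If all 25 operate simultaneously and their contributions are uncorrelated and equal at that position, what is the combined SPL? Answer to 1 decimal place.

25 equal incoherent sources raise the level by 10·log₁₀(25) = 13.98 dB.
L_total = 74.4 + 13.98 = 88.4 dB SPL.

88.4 dB SPL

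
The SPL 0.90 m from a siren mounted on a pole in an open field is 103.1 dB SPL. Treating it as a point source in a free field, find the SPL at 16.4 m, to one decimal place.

Free-field point source: level drops by 20·log₁₀ of the distance ratio.
ΔL = −20·log₁₀(16.4/0.90) = -25.21 dB, so L₂ = 103.1 + (-25.21) = 77.9 dB SPL.

77.9 dB SPL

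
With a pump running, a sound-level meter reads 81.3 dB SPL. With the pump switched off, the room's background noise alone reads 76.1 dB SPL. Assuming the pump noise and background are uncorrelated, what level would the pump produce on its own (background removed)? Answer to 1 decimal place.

79.7 dB SPL

Background correction is a power subtraction:
L_src = 10·log₁₀(10^(81.3/10) − 10^(76.1/10)) = 10·log₁₀(94160000) = 79.7 dB SPL.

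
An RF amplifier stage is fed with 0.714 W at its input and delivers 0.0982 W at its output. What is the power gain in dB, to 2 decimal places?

Power is a power quantity, so gain = 10·log₁₀(P_out/P_in).
10·log₁₀(0.0982/0.714) = 10·log₁₀(0.1375) = -8.62 dB.

-8.62 dB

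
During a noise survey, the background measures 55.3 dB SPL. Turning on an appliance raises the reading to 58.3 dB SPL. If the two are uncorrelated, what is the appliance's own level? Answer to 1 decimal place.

Remove the background by subtracting linear intensities:
L_src = 10·log₁₀(10^(58.3/10) − 10^(55.3/10)) = 10·log₁₀(337200) = 55.3 dB SPL.

55.3 dB SPL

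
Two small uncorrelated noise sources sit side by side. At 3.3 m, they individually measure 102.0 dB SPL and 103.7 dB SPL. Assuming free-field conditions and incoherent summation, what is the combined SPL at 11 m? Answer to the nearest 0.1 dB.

95.5 dB SPL

Combined at 3.3 m: 10·log₁₀(10^(102.0/10)+10^(103.7/10)) = 105.94 dB SPL.
Then apply −20·log₁₀(11/3.3) = -10.46 dB → 95.5 dB SPL.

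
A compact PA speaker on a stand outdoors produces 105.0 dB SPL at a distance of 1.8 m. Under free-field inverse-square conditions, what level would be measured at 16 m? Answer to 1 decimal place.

Free-field point source: level drops by 20·log₁₀ of the distance ratio.
ΔL = −20·log₁₀(16/1.8) = -18.98 dB, so L₂ = 105.0 + (-18.98) = 86.0 dB SPL.

86.0 dB SPL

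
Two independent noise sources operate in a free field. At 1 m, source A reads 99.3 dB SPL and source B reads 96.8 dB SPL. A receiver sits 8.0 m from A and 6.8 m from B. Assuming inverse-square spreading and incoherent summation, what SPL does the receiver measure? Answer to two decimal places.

83.74 dB SPL

At the listener: L_A = 99.3 − 20·log₁₀(8.0) = 81.238 dB; L_B = 96.8 − 20·log₁₀(6.8) = 80.150 dB.
Combined: 10·log₁₀(10^(81.238/10)+10^(80.150/10)) = 83.74 dB SPL.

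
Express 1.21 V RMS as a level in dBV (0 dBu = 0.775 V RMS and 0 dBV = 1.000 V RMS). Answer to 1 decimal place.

dBV = 20·log₁₀(V / 1.000 V).
20·log₁₀(1.21/1.000) = +1.7 dBV.

+1.7 dBV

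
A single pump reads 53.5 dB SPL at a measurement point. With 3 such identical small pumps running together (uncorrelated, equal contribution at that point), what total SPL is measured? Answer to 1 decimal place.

58.3 dB SPL

3 equal incoherent sources raise the level by 10·log₁₀(3) = 4.77 dB.
L_total = 53.5 + 4.77 = 58.3 dB SPL.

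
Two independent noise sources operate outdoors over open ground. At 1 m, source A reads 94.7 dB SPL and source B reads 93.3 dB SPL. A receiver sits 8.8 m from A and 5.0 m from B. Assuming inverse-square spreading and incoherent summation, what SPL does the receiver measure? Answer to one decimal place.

80.9 dB SPL

At the listener: L_A = 94.7 − 20·log₁₀(8.8) = 75.81 dB; L_B = 93.3 − 20·log₁₀(5.0) = 79.32 dB.
Combined: 10·log₁₀(10^(75.81/10)+10^(79.32/10)) = 80.9 dB SPL.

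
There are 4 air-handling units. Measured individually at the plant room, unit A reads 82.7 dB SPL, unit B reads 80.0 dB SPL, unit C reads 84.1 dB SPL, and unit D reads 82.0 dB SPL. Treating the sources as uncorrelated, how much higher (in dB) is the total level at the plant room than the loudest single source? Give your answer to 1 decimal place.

Add the sources as powers (linear), then convert back to dB:
L_total = 10·log₁₀(10^(82.7/10) + 10^(80.0/10) + 10^(84.1/10) + 10^(82.0/10)) = 88.46 dB SPL.
Excess over the loudest (84.1 dB): 88.46 − 84.1 = 4.4 dB.

4.4 dB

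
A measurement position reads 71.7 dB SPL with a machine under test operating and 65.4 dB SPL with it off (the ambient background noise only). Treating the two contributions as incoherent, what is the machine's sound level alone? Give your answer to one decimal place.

Remove the background by subtracting linear intensities:
L_src = 10·log₁₀(10^(71.7/10) − 10^(65.4/10)) = 10·log₁₀(11320000) = 70.5 dB SPL.

70.5 dB SPL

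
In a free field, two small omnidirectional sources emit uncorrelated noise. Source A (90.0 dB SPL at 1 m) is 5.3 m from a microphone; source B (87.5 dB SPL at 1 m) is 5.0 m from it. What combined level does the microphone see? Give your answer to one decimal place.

At the listener: L_A = 90.0 − 20·log₁₀(5.3) = 75.51 dB; L_B = 87.5 − 20·log₁₀(5.0) = 73.52 dB.
Combined: 10·log₁₀(10^(75.51/10)+10^(73.52/10)) = 77.6 dB SPL.

77.6 dB SPL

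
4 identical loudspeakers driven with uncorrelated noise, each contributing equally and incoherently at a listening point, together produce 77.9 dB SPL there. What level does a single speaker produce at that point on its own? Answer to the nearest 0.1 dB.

4 equal incoherent sources add 10·log₁₀(4) = 6.02 dB over one source.
L_one = 77.9 − 6.02 = 71.9 dB SPL.

71.9 dB SPL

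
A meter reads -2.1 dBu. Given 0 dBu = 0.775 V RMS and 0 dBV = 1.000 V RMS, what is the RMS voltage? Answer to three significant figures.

V = 0.775 V × 10^(-2.1/20).
= 0.775 × 0.7852 = 0.609 V.

0.609 V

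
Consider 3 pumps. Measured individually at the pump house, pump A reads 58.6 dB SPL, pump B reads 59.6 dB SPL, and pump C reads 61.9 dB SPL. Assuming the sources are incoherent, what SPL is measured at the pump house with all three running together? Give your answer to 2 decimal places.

65.03 dB SPL

Incoherent sources sum as intensities:
L_total = 10·log₁₀(10^(58.6/10) + 10^(59.6/10) + 10^(61.9/10)) = 10·log₁₀(3185000) = 65.03 dB SPL.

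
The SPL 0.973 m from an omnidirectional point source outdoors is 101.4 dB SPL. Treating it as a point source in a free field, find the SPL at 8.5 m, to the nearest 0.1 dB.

Free-field point source: level drops by 20·log₁₀ of the distance ratio.
ΔL = −20·log₁₀(8.5/0.973) = -18.83 dB, so L₂ = 101.4 + (-18.83) = 82.6 dB SPL.

82.6 dB SPL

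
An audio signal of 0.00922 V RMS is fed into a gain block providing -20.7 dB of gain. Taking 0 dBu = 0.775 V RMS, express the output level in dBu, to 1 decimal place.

-59.2 dBu

Input level: 20·log₁₀(0.00922/0.775) = -38.49 dBu.
Output: -38.49 − 20.7 = -59.2 dBu.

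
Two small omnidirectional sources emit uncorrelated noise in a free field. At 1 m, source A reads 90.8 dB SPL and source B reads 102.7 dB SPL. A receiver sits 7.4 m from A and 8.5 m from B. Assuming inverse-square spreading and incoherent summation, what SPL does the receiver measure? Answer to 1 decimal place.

At the listener: L_A = 90.8 − 20·log₁₀(7.4) = 73.42 dB; L_B = 102.7 − 20·log₁₀(8.5) = 84.11 dB.
Combined: 10·log₁₀(10^(73.42/10)+10^(84.11/10)) = 84.5 dB SPL.

84.5 dB SPL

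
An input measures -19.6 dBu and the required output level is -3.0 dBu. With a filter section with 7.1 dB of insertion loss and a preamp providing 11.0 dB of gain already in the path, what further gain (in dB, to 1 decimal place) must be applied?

The required make-up gain is the shortfall in the dB sum.
G = -3.0 − (-19.6) + 7.1 − 11.0 = 12.7 dB.

12.7 dB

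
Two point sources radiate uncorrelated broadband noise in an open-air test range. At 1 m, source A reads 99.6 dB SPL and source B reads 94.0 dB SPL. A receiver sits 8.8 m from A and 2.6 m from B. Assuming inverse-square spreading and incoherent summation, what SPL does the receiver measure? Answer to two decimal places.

At the listener: L_A = 99.6 − 20·log₁₀(8.8) = 80.710 dB; L_B = 94.0 − 20·log₁₀(2.6) = 85.701 dB.
Combined: 10·log₁₀(10^(80.710/10)+10^(85.701/10)) = 86.90 dB SPL.

86.90 dB SPL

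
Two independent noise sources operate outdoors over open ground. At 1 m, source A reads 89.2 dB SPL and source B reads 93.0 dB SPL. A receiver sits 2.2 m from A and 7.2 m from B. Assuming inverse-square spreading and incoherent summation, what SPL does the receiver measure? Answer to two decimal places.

83.23 dB SPL

At the listener: L_A = 89.2 − 20·log₁₀(2.2) = 82.352 dB; L_B = 93.0 − 20·log₁₀(7.2) = 75.853 dB.
Combined: 10·log₁₀(10^(82.352/10)+10^(75.853/10)) = 83.23 dB SPL.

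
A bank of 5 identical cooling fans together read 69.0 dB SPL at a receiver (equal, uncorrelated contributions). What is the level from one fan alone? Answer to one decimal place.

62.0 dB SPL

5 equal incoherent sources add 10·log₁₀(5) = 6.99 dB over one source.
L_one = 69.0 − 6.99 = 62.0 dB SPL.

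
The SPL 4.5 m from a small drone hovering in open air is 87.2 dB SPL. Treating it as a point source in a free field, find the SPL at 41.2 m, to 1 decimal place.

68.0 dB SPL

For a point source in a free field, ΔL = −20·log₁₀(d₂/d₁).
ΔL = −20·log₁₀(41.2/4.5) = -19.23 dB, so L₂ = 87.2 + (-19.23) = 68.0 dB SPL.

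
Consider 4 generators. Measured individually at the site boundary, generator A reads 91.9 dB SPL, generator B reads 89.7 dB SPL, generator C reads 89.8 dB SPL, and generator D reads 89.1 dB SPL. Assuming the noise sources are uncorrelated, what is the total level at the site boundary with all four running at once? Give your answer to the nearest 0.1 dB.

Uncorrelated sources add in intensity (power), not in dB.
L_total = 10·log₁₀(10^(91.9/10) + 10^(89.7/10) + 10^(89.8/10) + 10^(89.1/10)) = 10·log₁₀(4250000000) = 96.3 dB SPL.

96.3 dB SPL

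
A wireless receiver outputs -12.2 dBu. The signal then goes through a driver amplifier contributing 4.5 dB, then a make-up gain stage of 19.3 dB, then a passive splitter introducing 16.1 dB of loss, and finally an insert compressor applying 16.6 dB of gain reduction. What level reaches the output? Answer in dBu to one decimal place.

-21.1 dBu

Gain stages sum in dB:
-12.2 + 4.5 + 19.3 − 16.1 − 16.6 = -21.1 dBu.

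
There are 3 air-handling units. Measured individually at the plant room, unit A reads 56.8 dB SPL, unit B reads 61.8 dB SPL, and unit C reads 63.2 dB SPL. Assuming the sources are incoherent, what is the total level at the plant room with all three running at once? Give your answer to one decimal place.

Incoherent sources sum as intensities:
L_total = 10·log₁₀(10^(56.8/10) + 10^(61.8/10) + 10^(63.2/10)) = 10·log₁₀(4081000) = 66.1 dB SPL.

66.1 dB SPL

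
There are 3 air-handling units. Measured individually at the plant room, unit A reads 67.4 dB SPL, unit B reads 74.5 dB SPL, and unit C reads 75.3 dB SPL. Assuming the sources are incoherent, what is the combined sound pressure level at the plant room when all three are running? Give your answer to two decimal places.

Add the sources as powers (linear), then convert back to dB:
L_total = 10·log₁₀(10^(67.4/10) + 10^(74.5/10) + 10^(75.3/10)) = 10·log₁₀(67560000) = 78.30 dB SPL.

78.30 dB SPL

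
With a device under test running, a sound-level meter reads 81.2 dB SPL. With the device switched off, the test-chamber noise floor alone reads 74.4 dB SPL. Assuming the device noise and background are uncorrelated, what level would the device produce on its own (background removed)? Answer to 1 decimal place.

80.2 dB SPL

Subtract intensities: L_src = 10·log₁₀(10^(L_total/10) − 10^(L_bg/10)).
L_src = 10·log₁₀(10^(81.2/10) − 10^(74.4/10)) = 10·log₁₀(104300000) = 80.2 dB SPL.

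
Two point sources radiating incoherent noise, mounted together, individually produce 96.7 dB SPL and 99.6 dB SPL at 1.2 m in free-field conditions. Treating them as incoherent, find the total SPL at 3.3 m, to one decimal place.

92.6 dB SPL

Combined at 1.2 m: 10·log₁₀(10^(96.7/10)+10^(99.6/10)) = 101.40 dB SPL.
Then apply −20·log₁₀(3.3/1.2) = -8.79 dB → 92.6 dB SPL.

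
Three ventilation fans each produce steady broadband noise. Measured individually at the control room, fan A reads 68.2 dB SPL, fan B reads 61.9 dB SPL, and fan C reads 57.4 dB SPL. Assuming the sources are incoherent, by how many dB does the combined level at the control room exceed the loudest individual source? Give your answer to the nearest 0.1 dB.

Incoherent sources sum as intensities:
L_total = 10·log₁₀(10^(68.2/10) + 10^(61.9/10) + 10^(57.4/10)) = 69.40 dB SPL.
Excess over the loudest (68.2 dB): 69.40 − 68.2 = 1.2 dB.

1.2 dB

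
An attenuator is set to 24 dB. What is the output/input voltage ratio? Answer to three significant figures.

0.0631

Voltage ratio = 10^(dB/20).
10^(-24/20) = 10^(-1.200) = 0.0631.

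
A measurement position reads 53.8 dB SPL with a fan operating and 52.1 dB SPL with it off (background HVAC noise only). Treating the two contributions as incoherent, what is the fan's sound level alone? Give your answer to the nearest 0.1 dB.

Remove the background by subtracting linear intensities:
L_src = 10·log₁₀(10^(53.8/10) − 10^(52.1/10)) = 10·log₁₀(77700) = 48.9 dB SPL.

48.9 dB SPL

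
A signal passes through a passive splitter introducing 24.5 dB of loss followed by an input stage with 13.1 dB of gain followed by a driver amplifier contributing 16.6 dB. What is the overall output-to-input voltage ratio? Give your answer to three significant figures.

Net gain = (−24.5) + 13.1 + 16.6 = 5.2 dB.
Voltage ratio = 10^(5.2/20) = 1.82.

1.82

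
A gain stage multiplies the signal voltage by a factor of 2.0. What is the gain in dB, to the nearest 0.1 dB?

For a voltage ratio, dB = 20·log₁₀(V₂/V₁).
20·log₁₀(2.0) = 6.0 dB.

6.0 dB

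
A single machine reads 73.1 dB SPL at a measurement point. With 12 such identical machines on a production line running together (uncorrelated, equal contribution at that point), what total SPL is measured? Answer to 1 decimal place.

12 equal incoherent sources raise the level by 10·log₁₀(12) = 10.79 dB.
L_total = 73.1 + 10.79 = 83.9 dB SPL.

83.9 dB SPL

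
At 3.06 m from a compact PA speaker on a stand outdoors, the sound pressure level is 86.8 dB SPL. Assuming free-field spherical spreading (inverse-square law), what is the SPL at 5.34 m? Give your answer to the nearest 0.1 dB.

82.0 dB SPL

For a point source in a free field, ΔL = −20·log₁₀(d₂/d₁).
ΔL = −20·log₁₀(5.34/3.06) = -4.84 dB, so L₂ = 86.8 + (-4.84) = 82.0 dB SPL.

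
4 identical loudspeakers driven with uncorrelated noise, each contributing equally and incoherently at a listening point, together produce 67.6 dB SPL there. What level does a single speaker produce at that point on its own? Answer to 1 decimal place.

61.6 dB SPL

4 equal incoherent sources add 10·log₁₀(4) = 6.02 dB over one source.
L_one = 67.6 − 6.02 = 61.6 dB SPL.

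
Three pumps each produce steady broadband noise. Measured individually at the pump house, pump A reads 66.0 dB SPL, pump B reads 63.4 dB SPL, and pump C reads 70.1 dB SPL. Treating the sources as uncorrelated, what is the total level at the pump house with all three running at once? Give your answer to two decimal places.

72.15 dB SPL

Uncorrelated sources add in intensity (power), not in dB.
L_total = 10·log₁₀(10^(66.0/10) + 10^(63.4/10) + 10^(70.1/10)) = 10·log₁₀(16400000) = 72.15 dB SPL.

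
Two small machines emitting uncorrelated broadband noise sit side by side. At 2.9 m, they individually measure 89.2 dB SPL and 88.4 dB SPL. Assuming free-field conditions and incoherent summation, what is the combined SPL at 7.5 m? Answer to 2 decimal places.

Combined at 2.9 m: 10·log₁₀(10^(89.2/10)+10^(88.4/10)) = 91.829 dB SPL.
Then apply −20·log₁₀(7.5/2.9) = -8.253 dB → 83.58 dB SPL.

83.58 dB SPL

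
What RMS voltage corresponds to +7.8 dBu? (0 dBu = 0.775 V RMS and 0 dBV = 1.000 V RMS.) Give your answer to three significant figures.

1.90 V

V = 0.775 V × 10^(+7.8/20).
= 0.775 × 2.455 = 1.90 V.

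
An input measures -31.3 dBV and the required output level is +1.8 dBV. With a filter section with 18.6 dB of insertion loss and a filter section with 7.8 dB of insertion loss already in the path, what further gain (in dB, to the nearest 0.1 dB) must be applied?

The required make-up gain is the shortfall in the dB sum.
G = +1.8 − (-31.3) + 18.6 + 7.8 = 59.5 dB.

59.5 dB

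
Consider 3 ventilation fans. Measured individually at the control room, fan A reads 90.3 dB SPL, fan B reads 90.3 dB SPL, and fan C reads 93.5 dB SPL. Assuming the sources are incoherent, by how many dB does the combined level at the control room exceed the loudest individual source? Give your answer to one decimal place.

Add the sources as powers (linear), then convert back to dB:
L_total = 10·log₁₀(10^(90.3/10) + 10^(90.3/10) + 10^(93.5/10)) = 96.42 dB SPL.
Excess over the loudest (93.5 dB): 96.42 − 93.5 = 2.9 dB.

2.9 dB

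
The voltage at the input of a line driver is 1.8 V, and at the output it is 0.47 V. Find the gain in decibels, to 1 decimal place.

For a voltage ratio, dB = 20·log₁₀(V₂/V₁).
20·log₁₀(0.47/1.8) = 20·log₁₀(0.2611) = -11.7 dB.

-11.7 dB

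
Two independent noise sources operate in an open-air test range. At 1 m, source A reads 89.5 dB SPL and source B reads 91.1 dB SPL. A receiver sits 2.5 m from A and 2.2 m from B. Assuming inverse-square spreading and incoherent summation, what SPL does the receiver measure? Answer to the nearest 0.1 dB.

86.1 dB SPL

At the listener: L_A = 89.5 − 20·log₁₀(2.5) = 81.54 dB; L_B = 91.1 − 20·log₁₀(2.2) = 84.25 dB.
Combined: 10·log₁₀(10^(81.54/10)+10^(84.25/10)) = 86.1 dB SPL.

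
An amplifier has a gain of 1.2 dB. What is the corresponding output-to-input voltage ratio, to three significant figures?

Voltage ratio = 10^(dB/20).
10^(1.2/20) = 10^(0.06000) = 1.15.

1.15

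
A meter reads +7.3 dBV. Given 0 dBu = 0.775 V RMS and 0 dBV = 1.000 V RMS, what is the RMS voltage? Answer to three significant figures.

V = 1.000 V × 10^(+7.3/20).
= 1.000 × 2.317 = 2.32 V.

2.32 V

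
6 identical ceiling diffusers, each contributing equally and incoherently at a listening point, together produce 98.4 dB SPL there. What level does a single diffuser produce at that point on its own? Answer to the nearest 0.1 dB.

6 equal incoherent sources add 10·log₁₀(6) = 7.78 dB over one source.
L_one = 98.4 − 7.78 = 90.6 dB SPL.

90.6 dB SPL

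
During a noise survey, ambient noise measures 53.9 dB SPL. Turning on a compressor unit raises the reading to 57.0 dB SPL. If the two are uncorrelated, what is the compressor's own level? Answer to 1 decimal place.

Subtract intensities: L_src = 10·log₁₀(10^(L_total/10) − 10^(L_bg/10)).
L_src = 10·log₁₀(10^(57.0/10) − 10^(53.9/10)) = 10·log₁₀(255700) = 54.1 dB SPL.

54.1 dB SPL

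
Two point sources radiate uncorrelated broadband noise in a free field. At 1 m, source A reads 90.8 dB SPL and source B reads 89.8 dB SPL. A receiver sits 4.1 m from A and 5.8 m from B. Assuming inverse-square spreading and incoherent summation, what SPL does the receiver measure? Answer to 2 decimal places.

At the listener: L_A = 90.8 − 20·log₁₀(4.1) = 78.544 dB; L_B = 89.8 − 20·log₁₀(5.8) = 74.531 dB.
Combined: 10·log₁₀(10^(78.544/10)+10^(74.531/10)) = 80.00 dB SPL.

80.00 dB SPL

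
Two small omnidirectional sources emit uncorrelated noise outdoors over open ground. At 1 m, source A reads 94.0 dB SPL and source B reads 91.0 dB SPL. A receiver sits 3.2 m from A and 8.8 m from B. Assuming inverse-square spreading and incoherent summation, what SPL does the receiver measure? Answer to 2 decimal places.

At the listener: L_A = 94.0 − 20·log₁₀(3.2) = 83.897 dB; L_B = 91.0 − 20·log₁₀(8.8) = 72.110 dB.
Combined: 10·log₁₀(10^(83.897/10)+10^(72.110/10)) = 84.18 dB SPL.

84.18 dB SPL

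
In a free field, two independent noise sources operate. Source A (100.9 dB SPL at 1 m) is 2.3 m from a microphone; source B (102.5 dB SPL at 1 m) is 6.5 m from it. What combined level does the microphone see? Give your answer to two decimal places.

At the listener: L_A = 100.9 − 20·log₁₀(2.3) = 93.665 dB; L_B = 102.5 − 20·log₁₀(6.5) = 86.242 dB.
Combined: 10·log₁₀(10^(93.665/10)+10^(86.242/10)) = 94.39 dB SPL.

94.39 dB SPL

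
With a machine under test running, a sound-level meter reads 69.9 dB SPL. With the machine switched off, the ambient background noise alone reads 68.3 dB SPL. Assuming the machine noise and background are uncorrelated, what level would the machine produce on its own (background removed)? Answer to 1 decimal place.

64.8 dB SPL

Background correction is a power subtraction:
L_src = 10·log₁₀(10^(69.9/10) − 10^(68.3/10)) = 10·log₁₀(3012000) = 64.8 dB SPL.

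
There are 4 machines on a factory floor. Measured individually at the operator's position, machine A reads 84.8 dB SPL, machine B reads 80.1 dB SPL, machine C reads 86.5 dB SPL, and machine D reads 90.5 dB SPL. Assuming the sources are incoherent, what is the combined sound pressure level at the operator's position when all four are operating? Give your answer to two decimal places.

Incoherent sources sum as intensities:
L_total = 10·log₁₀(10^(84.8/10) + 10^(80.1/10) + 10^(86.5/10) + 10^(90.5/10)) = 10·log₁₀(1973000000) = 92.95 dB SPL.

92.95 dB SPL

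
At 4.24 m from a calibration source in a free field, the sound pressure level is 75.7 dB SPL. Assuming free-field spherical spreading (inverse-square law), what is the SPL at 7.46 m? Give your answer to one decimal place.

Free-field point source: level drops by 20·log₁₀ of the distance ratio.
ΔL = −20·log₁₀(7.46/4.24) = -4.91 dB, so L₂ = 75.7 + (-4.91) = 70.8 dB SPL.

70.8 dB SPL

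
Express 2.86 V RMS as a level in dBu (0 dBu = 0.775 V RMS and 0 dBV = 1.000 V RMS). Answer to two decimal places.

dBu = 20·log₁₀(V / 0.775 V).
20·log₁₀(2.86/0.775) = +11.34 dBu.

+11.34 dBu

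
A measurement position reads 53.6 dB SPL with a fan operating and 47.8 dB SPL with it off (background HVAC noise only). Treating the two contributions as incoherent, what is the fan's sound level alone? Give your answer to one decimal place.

Background correction is a power subtraction:
L_src = 10·log₁₀(10^(53.6/10) − 10^(47.8/10)) = 10·log₁₀(168800) = 52.3 dB SPL.

52.3 dB SPL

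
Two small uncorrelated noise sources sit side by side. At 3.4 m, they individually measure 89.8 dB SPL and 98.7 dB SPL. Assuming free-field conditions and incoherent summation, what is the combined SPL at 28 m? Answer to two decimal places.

Combined at 3.4 m: 10·log₁₀(10^(89.8/10)+10^(98.7/10)) = 99.226 dB SPL.
Then apply −20·log₁₀(28/3.4) = -18.314 dB → 80.91 dB SPL.

80.91 dB SPL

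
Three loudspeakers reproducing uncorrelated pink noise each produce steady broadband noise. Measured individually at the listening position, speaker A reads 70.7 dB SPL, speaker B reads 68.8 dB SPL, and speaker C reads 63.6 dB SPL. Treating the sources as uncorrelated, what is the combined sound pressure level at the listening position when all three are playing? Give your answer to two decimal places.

73.35 dB SPL

Uncorrelated sources add in intensity (power), not in dB.
L_total = 10·log₁₀(10^(70.7/10) + 10^(68.8/10) + 10^(63.6/10)) = 10·log₁₀(21630000) = 73.35 dB SPL.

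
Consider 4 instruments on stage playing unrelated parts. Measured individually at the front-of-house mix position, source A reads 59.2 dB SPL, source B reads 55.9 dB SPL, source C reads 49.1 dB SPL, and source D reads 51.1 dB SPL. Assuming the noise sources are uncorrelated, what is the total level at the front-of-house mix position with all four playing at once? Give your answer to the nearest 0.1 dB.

61.6 dB SPL

Add the sources as powers (linear), then convert back to dB:
L_total = 10·log₁₀(10^(59.2/10) + 10^(55.9/10) + 10^(49.1/10) + 10^(51.1/10)) = 10·log₁₀(1431000) = 61.6 dB SPL.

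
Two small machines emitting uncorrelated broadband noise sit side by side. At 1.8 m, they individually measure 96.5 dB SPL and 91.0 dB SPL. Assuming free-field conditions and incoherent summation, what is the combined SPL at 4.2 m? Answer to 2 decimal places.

90.22 dB SPL

Combined at 1.8 m: 10·log₁₀(10^(96.5/10)+10^(91.0/10)) = 97.578 dB SPL.
Then apply −20·log₁₀(4.2/1.8) = -7.360 dB → 90.22 dB SPL.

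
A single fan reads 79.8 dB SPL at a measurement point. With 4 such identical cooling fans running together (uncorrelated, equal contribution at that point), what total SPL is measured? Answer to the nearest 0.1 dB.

4 equal incoherent sources raise the level by 10·log₁₀(4) = 6.02 dB.
L_total = 79.8 + 6.02 = 85.8 dB SPL.

85.8 dB SPL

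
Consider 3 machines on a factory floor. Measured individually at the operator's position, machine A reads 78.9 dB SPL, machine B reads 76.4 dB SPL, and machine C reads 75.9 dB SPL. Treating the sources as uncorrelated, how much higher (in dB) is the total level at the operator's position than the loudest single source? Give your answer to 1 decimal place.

Uncorrelated sources add in intensity (power), not in dB.
L_total = 10·log₁₀(10^(78.9/10) + 10^(76.4/10) + 10^(75.9/10)) = 82.05 dB SPL.
Excess over the loudest (78.9 dB): 82.05 − 78.9 = 3.1 dB.

3.1 dB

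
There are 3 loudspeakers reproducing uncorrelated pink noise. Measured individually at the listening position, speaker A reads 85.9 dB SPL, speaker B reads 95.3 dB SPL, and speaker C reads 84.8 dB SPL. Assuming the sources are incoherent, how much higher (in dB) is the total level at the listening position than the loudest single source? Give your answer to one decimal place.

Add the sources as powers (linear), then convert back to dB:
L_total = 10·log₁₀(10^(85.9/10) + 10^(95.3/10) + 10^(84.8/10)) = 96.11 dB SPL.
Excess over the loudest (95.3 dB): 96.11 − 95.3 = 0.8 dB.

0.8 dB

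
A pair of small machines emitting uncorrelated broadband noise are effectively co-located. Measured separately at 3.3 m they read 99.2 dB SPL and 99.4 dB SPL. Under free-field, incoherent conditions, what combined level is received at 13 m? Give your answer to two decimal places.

Combined at 3.3 m: 10·log₁₀(10^(99.2/10)+10^(99.4/10)) = 102.311 dB SPL.
Then apply −20·log₁₀(13/3.3) = -11.909 dB → 90.40 dB SPL.

90.40 dB SPL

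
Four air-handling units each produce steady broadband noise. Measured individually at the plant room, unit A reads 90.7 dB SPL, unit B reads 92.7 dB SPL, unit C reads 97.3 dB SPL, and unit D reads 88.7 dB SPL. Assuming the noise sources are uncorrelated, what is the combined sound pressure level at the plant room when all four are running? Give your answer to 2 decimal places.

Add the sources as powers (linear), then convert back to dB:
L_total = 10·log₁₀(10^(90.7/10) + 10^(92.7/10) + 10^(97.3/10) + 10^(88.7/10)) = 10·log₁₀(9149000000) = 99.61 dB SPL.

99.61 dB SPL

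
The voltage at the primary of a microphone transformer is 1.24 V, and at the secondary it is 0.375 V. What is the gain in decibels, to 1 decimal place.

Voltage is an amplitude quantity, so gain = 20·log₁₀(V_out/V_in).
20·log₁₀(0.375/1.24) = 20·log₁₀(0.3024) = -10.4 dB.

-10.4 dB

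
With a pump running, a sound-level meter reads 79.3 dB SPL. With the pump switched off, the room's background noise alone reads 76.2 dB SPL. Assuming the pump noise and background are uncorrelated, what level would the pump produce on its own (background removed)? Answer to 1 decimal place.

Background correction is a power subtraction:
L_src = 10·log₁₀(10^(79.3/10) − 10^(76.2/10)) = 10·log₁₀(43430000) = 76.4 dB SPL.

76.4 dB SPL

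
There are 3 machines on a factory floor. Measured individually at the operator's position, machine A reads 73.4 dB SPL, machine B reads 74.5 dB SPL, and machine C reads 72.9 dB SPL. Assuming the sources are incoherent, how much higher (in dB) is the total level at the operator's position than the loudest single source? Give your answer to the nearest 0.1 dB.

Uncorrelated sources add in intensity (power), not in dB.
L_total = 10·log₁₀(10^(73.4/10) + 10^(74.5/10) + 10^(72.9/10)) = 78.42 dB SPL.
Excess over the loudest (74.5 dB): 78.42 − 74.5 = 3.9 dB.

3.9 dB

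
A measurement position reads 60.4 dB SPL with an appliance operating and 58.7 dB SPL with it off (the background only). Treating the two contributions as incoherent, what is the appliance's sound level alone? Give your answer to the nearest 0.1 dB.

Background correction is a power subtraction:
L_src = 10·log₁₀(10^(60.4/10) − 10^(58.7/10)) = 10·log₁₀(355200) = 55.5 dB SPL.

55.5 dB SPL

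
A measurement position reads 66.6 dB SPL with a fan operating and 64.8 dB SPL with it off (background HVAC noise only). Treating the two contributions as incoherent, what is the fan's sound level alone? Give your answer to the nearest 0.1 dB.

61.9 dB SPL

Subtract intensities: L_src = 10·log₁₀(10^(L_total/10) − 10^(L_bg/10)).
L_src = 10·log₁₀(10^(66.6/10) − 10^(64.8/10)) = 10·log₁₀(1551000) = 61.9 dB SPL.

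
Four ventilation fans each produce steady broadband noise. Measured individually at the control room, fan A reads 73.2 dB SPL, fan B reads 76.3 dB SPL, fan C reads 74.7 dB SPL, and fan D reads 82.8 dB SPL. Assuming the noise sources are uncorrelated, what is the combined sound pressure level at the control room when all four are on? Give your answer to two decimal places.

Uncorrelated sources add in intensity (power), not in dB.
L_total = 10·log₁₀(10^(73.2/10) + 10^(76.3/10) + 10^(74.7/10) + 10^(82.8/10)) = 10·log₁₀(283600000) = 84.53 dB SPL.

84.53 dB SPL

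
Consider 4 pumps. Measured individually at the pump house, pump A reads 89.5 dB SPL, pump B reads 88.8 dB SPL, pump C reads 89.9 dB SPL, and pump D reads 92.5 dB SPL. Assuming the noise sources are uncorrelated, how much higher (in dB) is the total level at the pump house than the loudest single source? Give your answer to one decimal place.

Uncorrelated sources add in intensity (power), not in dB.
L_total = 10·log₁₀(10^(89.5/10) + 10^(88.8/10) + 10^(89.9/10) + 10^(92.5/10)) = 96.44 dB SPL.
Excess over the loudest (92.5 dB): 96.44 − 92.5 = 3.9 dB.

3.9 dB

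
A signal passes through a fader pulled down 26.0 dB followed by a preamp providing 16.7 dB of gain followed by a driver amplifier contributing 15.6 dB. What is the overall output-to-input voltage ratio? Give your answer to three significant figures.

2.07

Net gain = (−26.0) + 16.7 + 15.6 = 6.3 dB.
Voltage ratio = 10^(6.3/20) = 2.07.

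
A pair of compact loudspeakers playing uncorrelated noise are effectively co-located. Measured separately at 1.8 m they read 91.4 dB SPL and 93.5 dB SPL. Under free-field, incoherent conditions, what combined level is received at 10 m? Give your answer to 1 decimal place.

80.7 dB SPL

Combined at 1.8 m: 10·log₁₀(10^(91.4/10)+10^(93.5/10)) = 95.59 dB SPL.
Then apply −20·log₁₀(10/1.8) = -14.89 dB → 80.7 dB SPL.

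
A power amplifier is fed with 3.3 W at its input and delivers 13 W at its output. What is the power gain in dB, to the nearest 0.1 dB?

Power is a power quantity, so gain = 10·log₁₀(P_out/P_in).
10·log₁₀(13/3.3) = 10·log₁₀(3.939) = 6.0 dB.

6.0 dB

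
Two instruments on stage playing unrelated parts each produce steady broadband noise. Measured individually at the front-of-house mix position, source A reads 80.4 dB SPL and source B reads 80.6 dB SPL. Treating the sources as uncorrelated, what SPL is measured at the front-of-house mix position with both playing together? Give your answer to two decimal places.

83.51 dB SPL

Incoherent sources sum as intensities:
L_total = 10·log₁₀(10^(80.4/10) + 10^(80.6/10)) = 10·log₁₀(224500000) = 83.51 dB SPL.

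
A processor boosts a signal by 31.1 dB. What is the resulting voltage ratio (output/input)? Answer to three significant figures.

Voltage ratio = 10^(dB/20).
10^(31.1/20) = 10^(1.555) = 35.9.

35.9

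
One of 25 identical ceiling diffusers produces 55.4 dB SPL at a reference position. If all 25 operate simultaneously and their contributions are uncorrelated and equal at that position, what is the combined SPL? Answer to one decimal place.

25 equal incoherent sources raise the level by 10·log₁₀(25) = 13.98 dB.
L_total = 55.4 + 13.98 = 69.4 dB SPL.

69.4 dB SPL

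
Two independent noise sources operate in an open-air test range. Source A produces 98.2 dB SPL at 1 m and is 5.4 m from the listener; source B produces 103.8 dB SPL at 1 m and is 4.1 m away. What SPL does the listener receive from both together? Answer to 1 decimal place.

92.2 dB SPL

At the listener: L_A = 98.2 − 20·log₁₀(5.4) = 83.55 dB; L_B = 103.8 − 20·log₁₀(4.1) = 91.54 dB.
Combined: 10·log₁₀(10^(83.55/10)+10^(91.54/10)) = 92.2 dB SPL.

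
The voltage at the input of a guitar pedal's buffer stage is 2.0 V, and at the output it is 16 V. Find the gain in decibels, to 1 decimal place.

Voltage ratio → dB uses the 20·log₁₀ form:
20·log₁₀(16/2.0) = 20·log₁₀(8.000) = 18.1 dB.

18.1 dB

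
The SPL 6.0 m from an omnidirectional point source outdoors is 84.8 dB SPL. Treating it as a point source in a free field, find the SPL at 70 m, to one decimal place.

63.5 dB SPL

Inverse-square spreading gives ΔL = −20·log₁₀(d₂/d₁).
ΔL = −20·log₁₀(70/6.0) = -21.34 dB, so L₂ = 84.8 + (-21.34) = 63.5 dB SPL.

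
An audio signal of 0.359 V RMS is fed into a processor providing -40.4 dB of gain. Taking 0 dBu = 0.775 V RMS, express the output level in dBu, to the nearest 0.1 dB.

-47.1 dBu

Input level: 20·log₁₀(0.359/0.775) = -6.68 dBu.
Output: -6.68 − 40.4 = -47.1 dBu.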